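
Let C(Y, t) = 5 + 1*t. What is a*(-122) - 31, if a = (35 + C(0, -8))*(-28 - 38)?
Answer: 257633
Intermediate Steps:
C(Y, t) = 5 + t
a = -2112 (a = (35 + (5 - 8))*(-28 - 38) = (35 - 3)*(-66) = 32*(-66) = -2112)
a*(-122) - 31 = -2112*(-122) - 31 = 257664 - 31 = 257633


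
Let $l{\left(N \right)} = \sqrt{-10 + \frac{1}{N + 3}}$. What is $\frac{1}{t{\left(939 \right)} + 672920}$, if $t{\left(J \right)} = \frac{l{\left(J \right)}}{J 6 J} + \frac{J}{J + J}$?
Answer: $\frac{17741058647855639592636}{11938322055844340922496422857} - \frac{5290326 i \sqrt{8872698}}{11938322055844340922496422857} \approx 1.4861 \cdot 10^{-6} - 1.32 \cdot 10^{-18} i$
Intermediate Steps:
$l{\left(N \right)} = \sqrt{-10 + \frac{1}{3 + N}}$
$t{\left(J \right)} = \frac{1}{2} + \frac{\sqrt{\frac{-29 - 10 J}{3 + J}}}{6 J^{2}}$ ($t{\left(J \right)} = \frac{\sqrt{\frac{-29 - 10 J}{3 + J}}}{J 6 J} + \frac{J}{J + J} = \frac{\sqrt{\frac{-29 - 10 J}{3 + J}}}{6 J J} + \frac{J}{2 J} = \frac{\sqrt{\frac{-29 - 10 J}{3 + J}}}{6 J^{2}} + J \frac{1}{2 J} = \sqrt{\frac{-29 - 10 J}{3 + J}} \frac{1}{6 J^{2}} + \frac{1}{2} = \frac{\sqrt{\frac{-29 - 10 J}{3 + J}}}{6 J^{2}} + \frac{1}{2} = \frac{1}{2} + \frac{\sqrt{\frac{-29 - 10 J}{3 + J}}}{6 J^{2}}$)
$\frac{1}{t{\left(939 \right)} + 672920} = \frac{1}{\frac{\sqrt{\frac{-29 - 9390}{3 + 939}} + 3 \cdot 939^{2}}{6 \cdot 881721} + 672920} = \frac{1}{\frac{1}{6} \cdot \frac{1}{881721} \left(\sqrt{\frac{-29 - 9390}{942}} + 3 \cdot 881721\right) + 672920} = \frac{1}{\frac{1}{6} \cdot \frac{1}{881721} \left(\sqrt{\frac{1}{942} \left(-9419\right)} + 2645163\right) + 672920} = \frac{1}{\frac{1}{6} \cdot \frac{1}{881721} \left(\sqrt{- \frac{9419}{942}} + 2645163\right) + 672920} = \frac{1}{\frac{1}{6} \cdot \frac{1}{881721} \left(\frac{i \sqrt{8872698}}{942} + 2645163\right) + 672920} = \frac{1}{\frac{1}{6} \cdot \frac{1}{881721} \left(2645163 + \frac{i \sqrt{8872698}}{942}\right) + 672920} = \frac{1}{\left(\frac{1}{2} + \frac{i \sqrt{8872698}}{4983487092}\right) + 672920} = \frac{1}{\frac{1345841}{2} + \frac{i \sqrt{8872698}}{4983487092}}$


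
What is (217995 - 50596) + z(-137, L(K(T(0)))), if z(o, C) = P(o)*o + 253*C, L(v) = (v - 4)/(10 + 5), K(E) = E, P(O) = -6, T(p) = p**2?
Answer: 2522303/15 ≈ 1.6815e+5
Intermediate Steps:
L(v) = -4/15 + v/15 (L(v) = (-4 + v)/15 = (-4 + v)*(1/15) = -4/15 + v/15)
z(o, C) = -6*o + 253*C
(217995 - 50596) + z(-137, L(K(T(0)))) = (217995 - 50596) + (-6*(-137) + 253*(-4/15 + (1/15)*0**2)) = 167399 + (822 + 253*(-4/15 + (1/15)*0)) = 167399 + (822 + 253*(-4/15 + 0)) = 167399 + (822 + 253*(-4/15)) = 167399 + (822 - 1012/15) = 167399 + 11318/15 = 2522303/15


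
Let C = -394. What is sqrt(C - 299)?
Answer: 3*I*sqrt(77) ≈ 26.325*I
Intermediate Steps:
sqrt(C - 299) = sqrt(-394 - 299) = sqrt(-693) = 3*I*sqrt(77)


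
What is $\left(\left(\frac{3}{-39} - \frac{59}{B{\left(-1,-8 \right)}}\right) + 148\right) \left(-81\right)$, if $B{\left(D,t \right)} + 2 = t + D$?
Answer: $- \frac{1775520}{143} \approx -12416.0$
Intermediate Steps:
$B{\left(D,t \right)} = -2 + D + t$ ($B{\left(D,t \right)} = -2 + \left(t + D\right) = -2 + \left(D + t\right) = -2 + D + t$)
$\left(\left(\frac{3}{-39} - \frac{59}{B{\left(-1,-8 \right)}}\right) + 148\right) \left(-81\right) = \left(\left(\frac{3}{-39} - \frac{59}{-2 - 1 - 8}\right) + 148\right) \left(-81\right) = \left(\left(3 \left(- \frac{1}{39}\right) - \frac{59}{-11}\right) + 148\right) \left(-81\right) = \left(\left(- \frac{1}{13} - - \frac{59}{11}\right) + 148\right) \left(-81\right) = \left(\left(- \frac{1}{13} + \frac{59}{11}\right) + 148\right) \left(-81\right) = \left(\frac{756}{143} + 148\right) \left(-81\right) = \frac{21920}{143} \left(-81\right) = - \frac{1775520}{143}$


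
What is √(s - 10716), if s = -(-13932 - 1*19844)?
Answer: 2*√5765 ≈ 151.86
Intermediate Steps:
s = 33776 (s = -(-13932 - 19844) = -1*(-33776) = 33776)
√(s - 10716) = √(33776 - 10716) = √23060 = 2*√5765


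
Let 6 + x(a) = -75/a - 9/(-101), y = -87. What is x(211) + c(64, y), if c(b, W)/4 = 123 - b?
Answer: 4895854/21311 ≈ 229.73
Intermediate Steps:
c(b, W) = 492 - 4*b (c(b, W) = 4*(123 - b) = 492 - 4*b)
x(a) = -597/101 - 75/a (x(a) = -6 + (-75/a - 9/(-101)) = -6 + (-75/a - 9*(-1/101)) = -6 + (-75/a + 9/101) = -6 + (9/101 - 75/a) = -597/101 - 75/a)
x(211) + c(64, y) = (-597/101 - 75/211) + (492 - 4*64) = (-597/101 - 75*1/211) + (492 - 256) = (-597/101 - 75/211) + 236 = -133542/21311 + 236 = 4895854/21311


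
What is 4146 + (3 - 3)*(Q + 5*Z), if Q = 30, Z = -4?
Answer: 4146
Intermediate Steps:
4146 + (3 - 3)*(Q + 5*Z) = 4146 + (3 - 3)*(30 + 5*(-4)) = 4146 + 0*(30 - 20) = 4146 + 0*10 = 4146 + 0 = 4146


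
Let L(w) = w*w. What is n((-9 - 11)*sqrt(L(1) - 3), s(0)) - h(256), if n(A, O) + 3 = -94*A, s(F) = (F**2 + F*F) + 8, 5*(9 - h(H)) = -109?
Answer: -169/5 + 1880*I*sqrt(2) ≈ -33.8 + 2658.7*I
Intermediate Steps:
L(w) = w**2
h(H) = 154/5 (h(H) = 9 - 1/5*(-109) = 9 + 109/5 = 154/5)
s(F) = 8 + 2*F**2 (s(F) = (F**2 + F**2) + 8 = 2*F**2 + 8 = 8 + 2*F**2)
n(A, O) = -3 - 94*A
n((-9 - 11)*sqrt(L(1) - 3), s(0)) - h(256) = (-3 - 94*(-9 - 11)*sqrt(1**2 - 3)) - 1*154/5 = (-3 - (-1880)*sqrt(1 - 3)) - 154/5 = (-3 - (-1880)*sqrt(-2)) - 154/5 = (-3 - (-1880)*I*sqrt(2)) - 154/5 = (-3 + 1880*I*sqrt(2)) - 154/5 = -169/5 + 1880*I*sqrt(2)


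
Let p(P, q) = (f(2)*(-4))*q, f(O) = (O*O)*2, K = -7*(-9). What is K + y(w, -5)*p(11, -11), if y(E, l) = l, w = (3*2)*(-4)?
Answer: -1697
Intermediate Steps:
K = 63
w = -24 (w = 6*(-4) = -24)
f(O) = 2*O² (f(O) = O²*2 = 2*O²)
p(P, q) = -32*q (p(P, q) = ((2*2²)*(-4))*q = ((2*4)*(-4))*q = (8*(-4))*q = -32*q)
K + y(w, -5)*p(11, -11) = 63 - (-160)*(-11) = 63 - 5*352 = 63 - 1760 = -1697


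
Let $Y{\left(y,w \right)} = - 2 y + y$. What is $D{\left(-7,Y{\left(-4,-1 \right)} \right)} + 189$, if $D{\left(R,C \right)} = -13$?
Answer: $176$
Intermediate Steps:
$Y{\left(y,w \right)} = - y$
$D{\left(-7,Y{\left(-4,-1 \right)} \right)} + 189 = -13 + 189 = 176$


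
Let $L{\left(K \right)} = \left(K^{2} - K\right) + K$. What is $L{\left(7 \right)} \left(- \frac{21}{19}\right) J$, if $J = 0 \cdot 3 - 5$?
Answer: $\frac{5145}{19} \approx 270.79$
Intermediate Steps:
$J = -5$ ($J = 0 - 5 = -5$)
$L{\left(K \right)} = K^{2}$
$L{\left(7 \right)} \left(- \frac{21}{19}\right) J = 7^{2} \left(- \frac{21}{19}\right) \left(-5\right) = 49 \left(\left(-21\right) \frac{1}{19}\right) \left(-5\right) = 49 \left(- \frac{21}{19}\right) \left(-5\right) = \left(- \frac{1029}{19}\right) \left(-5\right) = \frac{5145}{19}$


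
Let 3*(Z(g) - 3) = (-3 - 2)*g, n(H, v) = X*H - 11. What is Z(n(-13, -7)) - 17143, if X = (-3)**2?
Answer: -50780/3 ≈ -16927.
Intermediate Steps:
X = 9
n(H, v) = -11 + 9*H (n(H, v) = 9*H - 11 = -11 + 9*H)
Z(g) = 3 - 5*g/3 (Z(g) = 3 + ((-3 - 2)*g)/3 = 3 + (-5*g)/3 = 3 - 5*g/3)
Z(n(-13, -7)) - 17143 = (3 - 5*(-11 + 9*(-13))/3) - 17143 = (3 - 5*(-11 - 117)/3) - 17143 = (3 - 5/3*(-128)) - 17143 = (3 + 640/3) - 17143 = 649/3 - 17143 = -50780/3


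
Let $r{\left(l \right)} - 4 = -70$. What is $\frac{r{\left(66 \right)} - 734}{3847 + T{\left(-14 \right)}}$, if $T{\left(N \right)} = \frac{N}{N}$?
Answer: $- \frac{100}{481} \approx -0.2079$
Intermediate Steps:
$T{\left(N \right)} = 1$
$r{\left(l \right)} = -66$ ($r{\left(l \right)} = 4 - 70 = -66$)
$\frac{r{\left(66 \right)} - 734}{3847 + T{\left(-14 \right)}} = \frac{-66 - 734}{3847 + 1} = - \frac{800}{3848} = \left(-800\right) \frac{1}{3848} = - \frac{100}{481}$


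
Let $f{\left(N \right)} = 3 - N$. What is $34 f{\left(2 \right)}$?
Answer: $34$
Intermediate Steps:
$34 f{\left(2 \right)} = 34 \left(3 - 2\right) = 34 \cdot 1 = 34$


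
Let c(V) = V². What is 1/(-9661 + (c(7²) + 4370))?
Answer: -1/2890 ≈ -0.00034602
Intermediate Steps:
1/(-9661 + (c(7²) + 4370)) = 1/(-9661 + ((7²)² + 4370)) = 1/(-9661 + (49² + 4370)) = 1/(-9661 + (2401 + 4370)) = 1/(-9661 + 6771) = 1/(-2890) = -1/2890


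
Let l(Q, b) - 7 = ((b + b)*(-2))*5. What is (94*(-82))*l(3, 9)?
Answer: 1333484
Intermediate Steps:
l(Q, b) = 7 - 20*b (l(Q, b) = 7 + ((b + b)*(-2))*5 = 7 + ((2*b)*(-2))*5 = 7 - 4*b*5 = 7 - 20*b)
(94*(-82))*l(3, 9) = (94*(-82))*(7 - 20*9) = -7708*(7 - 180) = -7708*(-173) = 1333484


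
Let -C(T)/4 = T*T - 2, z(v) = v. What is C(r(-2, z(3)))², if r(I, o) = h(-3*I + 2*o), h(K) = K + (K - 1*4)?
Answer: 2534464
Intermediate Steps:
h(K) = -4 + 2*K (h(K) = K + (K - 4) = K + (-4 + K) = -4 + 2*K)
r(I, o) = -4 - 6*I + 4*o (r(I, o) = -4 + 2*(-3*I + 2*o) = -4 + (-6*I + 4*o) = -4 - 6*I + 4*o)
C(T) = 8 - 4*T² (C(T) = -4*(T*T - 2) = -4*(T² - 2) = -4*(-2 + T²) = 8 - 4*T²)
C(r(-2, z(3)))² = (8 - 4*(-4 - 6*(-2) + 4*3)²)² = (8 - 4*(-4 + 12 + 12)²)² = (8 - 4*20²)² = (8 - 4*400)² = (8 - 1600)² = (-1592)² = 2534464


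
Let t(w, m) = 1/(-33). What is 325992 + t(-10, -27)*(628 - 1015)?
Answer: 3586041/11 ≈ 3.2600e+5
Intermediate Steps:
t(w, m) = -1/33
325992 + t(-10, -27)*(628 - 1015) = 325992 - (628 - 1015)/33 = 325992 - 1/33*(-387) = 325992 + 129/11 = 3586041/11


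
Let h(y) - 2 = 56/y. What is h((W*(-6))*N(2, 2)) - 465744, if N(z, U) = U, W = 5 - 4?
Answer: -1397240/3 ≈ -4.6575e+5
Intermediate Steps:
W = 1
h(y) = 2 + 56/y
h((W*(-6))*N(2, 2)) - 465744 = (2 + 56/(((1*(-6))*2))) - 465744 = (2 + 56/((-6*2))) - 465744 = (2 + 56/(-12)) - 465744 = (2 + 56*(-1/12)) - 465744 = (2 - 14/3) - 465744 = -8/3 - 465744 = -1397240/3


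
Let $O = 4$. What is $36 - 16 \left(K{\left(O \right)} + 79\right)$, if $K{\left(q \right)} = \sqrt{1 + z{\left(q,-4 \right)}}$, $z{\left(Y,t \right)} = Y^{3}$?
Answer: $-1228 - 16 \sqrt{65} \approx -1357.0$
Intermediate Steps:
$K{\left(q \right)} = \sqrt{1 + q^{3}}$
$36 - 16 \left(K{\left(O \right)} + 79\right) = 36 - 16 \left(\sqrt{1 + 4^{3}} + 79\right) = 36 - 16 \left(\sqrt{1 + 64} + 79\right) = 36 - 16 \left(\sqrt{65} + 79\right) = 36 - 16 \left(79 + \sqrt{65}\right) = 36 - \left(1264 + 16 \sqrt{65}\right) = -1228 - 16 \sqrt{65}$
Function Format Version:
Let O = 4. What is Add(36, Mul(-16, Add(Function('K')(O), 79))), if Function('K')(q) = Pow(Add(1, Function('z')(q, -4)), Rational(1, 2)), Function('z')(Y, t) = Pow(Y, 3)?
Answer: Add(-1228, Mul(-16, Pow(65, Rational(1, 2)))) ≈ -1357.0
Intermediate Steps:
Function('K')(q) = Pow(Add(1, Pow(q, 3)), Rational(1, 2))
Add(36, Mul(-16, Add(Function('K')(O), 79))) = Add(36, Mul(-16, Add(Pow(Add(1, Pow(4, 3)), Rational(1, 2)), 79))) = Add(36, Mul(-16, Add(Pow(Add(1, 64), Rational(1, 2)), 79))) = Add(36, Mul(-16, Add(Pow(65, Rational(1, 2)), 79))) = Add(36, Mul(-16, Add(79, Pow(65, Rational(1, 2))))) = Add(36, Add(-1264, Mul(-16, Pow(65, Rational(1, 2))))) = Add(-1228, Mul(-16, Pow(65, Rational(1, 2))))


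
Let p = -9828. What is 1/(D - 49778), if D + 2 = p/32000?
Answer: -8000/398242457 ≈ -2.0088e-5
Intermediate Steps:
D = -18457/8000 (D = -2 - 9828/32000 = -2 - 9828*1/32000 = -2 - 2457/8000 = -18457/8000 ≈ -2.3071)
1/(D - 49778) = 1/(-18457/8000 - 49778) = 1/(-398242457/8000) = -8000/398242457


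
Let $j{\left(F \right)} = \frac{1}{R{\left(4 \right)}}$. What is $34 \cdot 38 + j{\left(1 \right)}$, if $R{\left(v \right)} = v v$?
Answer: $\frac{20673}{16} \approx 1292.1$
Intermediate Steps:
$R{\left(v \right)} = v^{2}$
$j{\left(F \right)} = \frac{1}{16}$ ($j{\left(F \right)} = \frac{1}{4^{2}} = \frac{1}{16}$)
$34 \cdot 38 + j{\left(1 \right)} = 34 \cdot 38 + \frac{1}{16} = 1292 + \frac{1}{16} = \frac{20673}{16}$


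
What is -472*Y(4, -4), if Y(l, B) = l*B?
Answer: 7552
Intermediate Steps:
Y(l, B) = B*l
-472*Y(4, -4) = -(-1888)*4 = -472*(-16) = 7552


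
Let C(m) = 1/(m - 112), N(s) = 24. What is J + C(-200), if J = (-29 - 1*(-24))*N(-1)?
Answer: -37441/312 ≈ -120.00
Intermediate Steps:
J = -120 (J = (-29 - 1*(-24))*24 = (-29 + 24)*24 = -5*24 = -120)
C(m) = 1/(-112 + m)
J + C(-200) = -120 + 1/(-112 - 200) = -120 + 1/(-312) = -120 - 1/312 = -37441/312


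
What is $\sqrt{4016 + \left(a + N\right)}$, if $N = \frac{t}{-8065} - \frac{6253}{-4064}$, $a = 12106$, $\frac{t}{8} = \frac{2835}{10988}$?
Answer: $\frac{\sqrt{326763715142962691765030}}{4501805576} \approx 126.98$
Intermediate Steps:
$t = \frac{5670}{2747}$ ($t = 8 \cdot \frac{2835}{10988} = \frac{5670}{2747} \approx 2.0641$)
$N = \frac{27701877907}{18007222304}$ ($N = \frac{5670}{2747 \left(-8065\right)} - \frac{6253}{-4064} = \frac{5670}{2747} \left(- \frac{1}{8065}\right) - - \frac{6253}{4064} = - \frac{1134}{4430911} + \frac{6253}{4064} = \frac{27701877907}{18007222304} \approx 1.5384$)
$\sqrt{4016 + \left(a + N\right)} = \sqrt{4016 + \left(12106 + \frac{27701877907}{18007222304}\right)} = \sqrt{4016 + \frac{218023135090131}{18007222304}} = \sqrt{\frac{290340139862995}{18007222304}} = \frac{\sqrt{326763715142962691765030}}{4501805576}$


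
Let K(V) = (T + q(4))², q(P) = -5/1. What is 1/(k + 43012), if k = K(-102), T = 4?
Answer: 1/43013 ≈ 2.3249e-5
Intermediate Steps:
q(P) = -5 (q(P) = -5*1 = -5)
K(V) = 1 (K(V) = (4 - 5)² = (-1)² = 1)
k = 1
1/(k + 43012) = 1/(1 + 43012) = 1/43013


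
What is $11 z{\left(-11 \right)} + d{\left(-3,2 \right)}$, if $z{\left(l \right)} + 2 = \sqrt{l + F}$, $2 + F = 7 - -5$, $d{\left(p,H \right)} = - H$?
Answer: $-24 + 11 i \approx -24.0 + 11.0 i$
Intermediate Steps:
$F = 10$ ($F = -2 + \left(7 - -5\right) = -2 + \left(7 + 5\right) = -2 + 12 = 10$)
$z{\left(l \right)} = -2 + \sqrt{10 + l}$ ($z{\left(l \right)} = -2 + \sqrt{l + 10} = -2 + \sqrt{10 + l}$)
$11 z{\left(-11 \right)} + d{\left(-3,2 \right)} = 11 \left(-2 + \sqrt{10 - 11}\right) - 2 = 11 \left(-2 + \sqrt{-1}\right) - 2 = 11 \left(-2 + i\right) - 2 = \left(-22 + 11 i\right) - 2 = -24 + 11 i$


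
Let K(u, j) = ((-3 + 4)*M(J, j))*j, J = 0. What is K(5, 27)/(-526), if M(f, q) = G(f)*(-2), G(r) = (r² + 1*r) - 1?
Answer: -27/263 ≈ -0.10266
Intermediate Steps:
G(r) = -1 + r + r² (G(r) = (r² + r) - 1 = (r + r²) - 1 = -1 + r + r²)
M(f, q) = 2 - 2*f - 2*f² (M(f, q) = (-1 + f + f²)*(-2) = 2 - 2*f - 2*f²)
K(u, j) = 2*j (K(u, j) = ((-3 + 4)*(2 - 2*0 - 2*0²))*j = (1*(2 + 0 - 2*0))*j = (1*(2 + 0 + 0))*j = (1*2)*j = 2*j)
K(5, 27)/(-526) = (2*27)/(-526) = 54*(-1/526) = -27/263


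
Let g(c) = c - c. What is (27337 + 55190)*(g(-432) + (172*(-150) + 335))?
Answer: -2101550055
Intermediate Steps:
g(c) = 0
(27337 + 55190)*(g(-432) + (172*(-150) + 335)) = (27337 + 55190)*(0 + (172*(-150) + 335)) = 82527*(0 + (-25800 + 335)) = 82527*(0 - 25465) = 82527*(-25465) = -2101550055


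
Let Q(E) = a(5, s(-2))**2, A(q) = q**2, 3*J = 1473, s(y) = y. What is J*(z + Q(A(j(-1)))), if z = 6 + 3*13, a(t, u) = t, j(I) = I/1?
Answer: 34370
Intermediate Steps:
j(I) = I (j(I) = I*1 = I)
z = 45 (z = 6 + 39 = 45)
J = 491 (J = (1/3)*1473 = 491)
Q(E) = 25 (Q(E) = 5**2 = 25)
J*(z + Q(A(j(-1)))) = 491*(45 + 25) = 491*70 = 34370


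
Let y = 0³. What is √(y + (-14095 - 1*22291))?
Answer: I*√36386 ≈ 190.75*I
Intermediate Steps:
y = 0
√(y + (-14095 - 1*22291)) = √(0 + (-14095 - 1*22291)) = √(0 + (-14095 - 22291)) = √(0 - 36386) = √(-36386) = I*√36386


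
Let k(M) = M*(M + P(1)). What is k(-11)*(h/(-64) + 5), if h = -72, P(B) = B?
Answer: 2695/4 ≈ 673.75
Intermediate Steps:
k(M) = M*(1 + M) (k(M) = M*(M + 1) = M*(1 + M))
k(-11)*(h/(-64) + 5) = (-11*(1 - 11))*(-72/(-64) + 5) = (-11*(-10))*(-72*(-1/64) + 5) = 110*(9/8 + 5) = 110*(49/8) = 2695/4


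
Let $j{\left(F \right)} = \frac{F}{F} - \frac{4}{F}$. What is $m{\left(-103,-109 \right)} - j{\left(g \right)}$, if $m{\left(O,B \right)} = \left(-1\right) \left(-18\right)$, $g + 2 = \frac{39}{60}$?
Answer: $\frac{379}{27} \approx 14.037$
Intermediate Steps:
$g = - \frac{27}{20}$ ($g = -2 + \frac{39}{60} = -2 + 39 \cdot \frac{1}{60} = -2 + \frac{13}{20} = - \frac{27}{20} \approx -1.35$)
$m{\left(O,B \right)} = 18$
$j{\left(F \right)} = 1 - \frac{4}{F}$
$m{\left(-103,-109 \right)} - j{\left(g \right)} = 18 - \frac{-4 - \frac{27}{20}}{- \frac{27}{20}} = 18 - \left(- \frac{20}{27}\right) \left(- \frac{107}{20}\right) = 18 - \frac{107}{27} = \frac{379}{27}$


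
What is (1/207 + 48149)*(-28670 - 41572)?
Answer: -10146247192/3 ≈ -3.3821e+9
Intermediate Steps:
(1/207 + 48149)*(-28670 - 41572) = (1/207 + 48149)*(-70242) = (9966844/207)*(-70242) = -10146247192/3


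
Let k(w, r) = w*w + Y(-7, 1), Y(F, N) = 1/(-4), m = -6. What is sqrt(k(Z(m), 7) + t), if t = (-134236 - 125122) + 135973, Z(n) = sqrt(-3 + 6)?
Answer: I*sqrt(493529)/2 ≈ 351.26*I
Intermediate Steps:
Z(n) = sqrt(3)
t = -123385 (t = -259358 + 135973 = -123385)
Y(F, N) = -1/4
k(w, r) = -1/4 + w**2 (k(w, r) = w*w - 1/4 = w**2 - 1/4 = -1/4 + w**2)
sqrt(k(Z(m), 7) + t) = sqrt((-1/4 + (sqrt(3))**2) - 123385) = sqrt((-1/4 + 3) - 123385) = sqrt(11/4 - 123385) = sqrt(-493529/4) = I*sqrt(493529)/2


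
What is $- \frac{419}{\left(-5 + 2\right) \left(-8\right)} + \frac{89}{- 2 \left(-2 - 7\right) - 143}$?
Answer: $- \frac{54511}{3000} \approx -18.17$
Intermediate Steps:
$- \frac{419}{\left(-5 + 2\right) \left(-8\right)} + \frac{89}{- 2 \left(-2 - 7\right) - 143} = - \frac{419}{\left(-3\right) \left(-8\right)} + \frac{89}{\left(-2\right) \left(-9\right) - 143} = - \frac{419}{24} + \frac{89}{18 - 143} = \left(-419\right) \frac{1}{24} + \frac{89}{-125} = - \frac{419}{24} + 89 \left(- \frac{1}{125}\right) = - \frac{419}{24} - \frac{89}{125} = - \frac{54511}{3000}$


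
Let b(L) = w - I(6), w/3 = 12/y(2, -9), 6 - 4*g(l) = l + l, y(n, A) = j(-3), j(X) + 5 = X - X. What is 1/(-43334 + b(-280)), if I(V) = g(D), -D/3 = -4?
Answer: -10/433367 ≈ -2.3075e-5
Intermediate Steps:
D = 12 (D = -3*(-4) = 12)
j(X) = -5 (j(X) = -5 + (X - X) = -5 + 0 = -5)
y(n, A) = -5
g(l) = 3/2 - l/2 (g(l) = 3/2 - (l + l)/4 = 3/2 - l/2)
I(V) = -9/2 (I(V) = 3/2 - ½*12 = 3/2 - 6 = -9/2)
w = -36/5 (w = 3*(12/(-5)) = 3*(12*(-⅕)) = 3*(-12/5) = -36/5 ≈ -7.2000)
b(L) = -27/10 (b(L) = -36/5 - 1*(-9/2) = -36/5 + 9/2 = -27/10)
1/(-43334 + b(-280)) = 1/(-43334 - 27/10) = 1/(-433367/10) = -10/433367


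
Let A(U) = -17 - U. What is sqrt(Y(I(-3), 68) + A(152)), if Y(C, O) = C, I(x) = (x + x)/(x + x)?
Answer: 2*I*sqrt(42) ≈ 12.961*I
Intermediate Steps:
I(x) = 1 (I(x) = (2*x)/((2*x)) = (2*x)*(1/(2*x)) = 1)
sqrt(Y(I(-3), 68) + A(152)) = sqrt(1 + (-17 - 1*152)) = sqrt(1 + (-17 - 152)) = sqrt(1 - 169) = sqrt(-168) = 2*I*sqrt(42)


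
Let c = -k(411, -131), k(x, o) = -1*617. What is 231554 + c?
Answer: 232171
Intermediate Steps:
k(x, o) = -617
c = 617 (c = -1*(-617) = 617)
231554 + c = 231554 + 617 = 232171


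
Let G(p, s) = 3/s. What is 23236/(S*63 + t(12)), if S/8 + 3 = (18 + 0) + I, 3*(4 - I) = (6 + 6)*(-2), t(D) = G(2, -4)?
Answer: 92944/54429 ≈ 1.7076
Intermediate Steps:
t(D) = -¾ (t(D) = 3/(-4) = 3*(-¼) = -¾)
I = 12 (I = 4 - (6 + 6)*(-2)/3 = 4 - 4*(-2) = 4 - ⅓*(-24) = 4 + 8 = 12)
S = 216 (S = -24 + 8*((18 + 0) + 12) = -24 + 8*(18 + 12) = -24 + 8*30 = -24 + 240 = 216)
23236/(S*63 + t(12)) = 23236/(216*63 - ¾) = 23236/(13608 - ¾) = 23236/(54429/4) = 23236*(4/54429) = 92944/54429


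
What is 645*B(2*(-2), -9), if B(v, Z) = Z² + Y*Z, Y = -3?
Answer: 69660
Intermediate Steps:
B(v, Z) = Z² - 3*Z
645*B(2*(-2), -9) = 645*(-9*(-3 - 9)) = 645*(-9*(-12)) = 645*108 = 69660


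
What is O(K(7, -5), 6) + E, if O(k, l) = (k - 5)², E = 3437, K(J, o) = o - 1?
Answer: 3558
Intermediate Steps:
K(J, o) = -1 + o
O(k, l) = (-5 + k)²
O(K(7, -5), 6) + E = (-5 + (-1 - 5))² + 3437 = (-5 - 6)² + 3437 = (-11)² + 3437 = 121 + 3437 = 3558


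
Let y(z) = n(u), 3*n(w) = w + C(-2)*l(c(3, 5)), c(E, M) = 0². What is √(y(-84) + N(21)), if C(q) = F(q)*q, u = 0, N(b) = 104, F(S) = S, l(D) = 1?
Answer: 2*√237/3 ≈ 10.263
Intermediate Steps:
c(E, M) = 0
C(q) = q² (C(q) = q*q = q²)
n(w) = 4/3 + w/3 (n(w) = (w + (-2)²*1)/3 = (w + 4*1)/3 = (w + 4)/3 = (4 + w)/3 = 4/3 + w/3)
y(z) = 4/3 (y(z) = 4/3 + (⅓)*0 = 4/3 + 0 = 4/3)
√(y(-84) + N(21)) = √(4/3 + 104) = √(316/3) = 2*√237/3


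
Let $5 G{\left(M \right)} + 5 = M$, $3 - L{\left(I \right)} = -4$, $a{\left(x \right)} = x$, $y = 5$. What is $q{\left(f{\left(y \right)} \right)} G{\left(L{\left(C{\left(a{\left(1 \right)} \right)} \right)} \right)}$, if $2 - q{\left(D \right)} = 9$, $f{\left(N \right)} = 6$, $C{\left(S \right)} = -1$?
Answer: $- \frac{14}{5} \approx -2.8$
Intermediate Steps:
$L{\left(I \right)} = 7$ ($L{\left(I \right)} = 3 - -4 = 3 + 4 = 7$)
$q{\left(D \right)} = -7$ ($q{\left(D \right)} = 2 - 9 = -7$)
$G{\left(M \right)} = -1 + \frac{M}{5}$
$q{\left(f{\left(y \right)} \right)} G{\left(L{\left(C{\left(a{\left(1 \right)} \right)} \right)} \right)} = - 7 \left(-1 + \frac{1}{5} \cdot 7\right) = - 7 \left(-1 + \frac{7}{5}\right) = \left(-7\right) \frac{2}{5} = - \frac{14}{5}$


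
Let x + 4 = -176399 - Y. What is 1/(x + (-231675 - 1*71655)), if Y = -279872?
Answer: -1/199861 ≈ -5.0035e-6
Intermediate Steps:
x = 103469 (x = -4 + (-176399 - 1*(-279872)) = -4 + (-176399 + 279872) = -4 + 103473 = 103469)
1/(x + (-231675 - 1*71655)) = 1/(103469 + (-231675 - 1*71655)) = 1/(103469 + (-231675 - 71655)) = 1/(103469 - 303330) = 1/(-199861) = -1/199861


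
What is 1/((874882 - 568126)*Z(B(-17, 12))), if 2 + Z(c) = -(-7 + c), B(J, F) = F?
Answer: -1/2147292 ≈ -4.6570e-7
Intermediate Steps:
Z(c) = 5 - c (Z(c) = -2 - (-7 + c) = -2 + (7 - c) = 5 - c)
1/((874882 - 568126)*Z(B(-17, 12))) = 1/((874882 - 568126)*(5 - 1*12)) = 1/(306756*(5 - 12)) = (1/306756)/(-7) = (1/306756)*(-1/7) = -1/2147292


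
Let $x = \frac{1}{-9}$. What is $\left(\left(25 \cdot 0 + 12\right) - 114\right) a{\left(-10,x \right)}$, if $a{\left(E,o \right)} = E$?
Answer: $1020$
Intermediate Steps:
$x = - \frac{1}{9} \approx -0.11111$
$\left(\left(25 \cdot 0 + 12\right) - 114\right) a{\left(-10,x \right)} = \left(\left(25 \cdot 0 + 12\right) - 114\right) \left(-10\right) = \left(\left(0 + 12\right) - 114\right) \left(-10\right) = \left(12 - 114\right) \left(-10\right) = \left(-102\right) \left(-10\right) = 1020$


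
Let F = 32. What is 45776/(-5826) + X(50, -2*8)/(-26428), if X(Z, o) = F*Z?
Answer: -152386216/19246191 ≈ -7.9177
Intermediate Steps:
X(Z, o) = 32*Z
45776/(-5826) + X(50, -2*8)/(-26428) = 45776/(-5826) + (32*50)/(-26428) = 45776*(-1/5826) + 1600*(-1/26428) = -22888/2913 - 400/6607 = -152386216/19246191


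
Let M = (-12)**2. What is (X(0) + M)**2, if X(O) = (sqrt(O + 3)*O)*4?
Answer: 20736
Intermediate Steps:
M = 144
X(O) = 4*O*sqrt(3 + O) (X(O) = (sqrt(3 + O)*O)*4 = (O*sqrt(3 + O))*4 = 4*O*sqrt(3 + O))
(X(0) + M)**2 = (4*0*sqrt(3 + 0) + 144)**2 = (4*0*sqrt(3) + 144)**2 = (0 + 144)**2 = 144**2 = 20736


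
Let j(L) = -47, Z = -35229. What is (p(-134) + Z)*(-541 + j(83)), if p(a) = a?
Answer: 20793444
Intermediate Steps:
(p(-134) + Z)*(-541 + j(83)) = (-134 - 35229)*(-541 - 47) = -35363*(-588) = 20793444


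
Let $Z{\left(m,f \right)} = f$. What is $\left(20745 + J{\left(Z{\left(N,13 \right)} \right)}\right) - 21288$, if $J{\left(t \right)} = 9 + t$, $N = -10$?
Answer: $-521$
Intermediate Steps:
$\left(20745 + J{\left(Z{\left(N,13 \right)} \right)}\right) - 21288 = \left(20745 + \left(9 + 13\right)\right) - 21288 = \left(20745 + 22\right) - 21288 = 20767 - 21288 = -521$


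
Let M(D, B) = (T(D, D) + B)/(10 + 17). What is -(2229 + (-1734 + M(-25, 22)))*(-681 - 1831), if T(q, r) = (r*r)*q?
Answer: -1873952/9 ≈ -2.0822e+5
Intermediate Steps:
T(q, r) = q*r² (T(q, r) = r²*q = q*r²)
M(D, B) = B/27 + D³/27 (M(D, B) = (D*D² + B)/(10 + 17) = (D³ + B)/27 = (B + D³)*(1/27) = B/27 + D³/27)
-(2229 + (-1734 + M(-25, 22)))*(-681 - 1831) = -(2229 + (-1734 + ((1/27)*22 + (1/27)*(-25)³)))*(-681 - 1831) = -(2229 + (-1734 + (22/27 + (1/27)*(-15625))))*(-2512) = -(2229 + (-1734 + (22/27 - 15625/27)))*(-2512) = -(2229 + (-1734 - 5201/9))*(-2512) = -(2229 - 20807/9)*(-2512) = -(-746)*(-2512)/9 = -1*1873952/9 = -1873952/9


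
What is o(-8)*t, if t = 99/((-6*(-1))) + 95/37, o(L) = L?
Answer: -5644/37 ≈ -152.54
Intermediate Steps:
t = 1411/74 (t = 99/6 + 95*(1/37) = 99*(1/6) + 95/37 = 33/2 + 95/37 = 1411/74 ≈ 19.068)
o(-8)*t = -8*1411/74 = -5644/37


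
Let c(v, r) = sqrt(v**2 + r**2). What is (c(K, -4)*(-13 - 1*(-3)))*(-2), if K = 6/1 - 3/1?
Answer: 100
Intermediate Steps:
K = 3 (K = 6*1 - 3*1 = 6 - 3 = 3)
c(v, r) = sqrt(r**2 + v**2)
(c(K, -4)*(-13 - 1*(-3)))*(-2) = (sqrt((-4)**2 + 3**2)*(-13 - 1*(-3)))*(-2) = (sqrt(16 + 9)*(-13 + 3))*(-2) = (sqrt(25)*(-10))*(-2) = (5*(-10))*(-2) = -50*(-2) = 100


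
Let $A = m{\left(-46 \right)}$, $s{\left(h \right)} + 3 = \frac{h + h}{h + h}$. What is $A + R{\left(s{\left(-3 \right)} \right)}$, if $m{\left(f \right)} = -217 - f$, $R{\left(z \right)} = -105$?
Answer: $-276$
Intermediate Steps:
$s{\left(h \right)} = -2$ ($s{\left(h \right)} = -3 + \frac{h + h}{h + h} = -3 + \frac{2 h}{2 h} = -3 + 2 h \frac{1}{2 h} = -3 + 1 = -2$)
$A = -171$ ($A = -217 - -46 = -217 + 46 = -171$)
$A + R{\left(s{\left(-3 \right)} \right)} = -171 - 105 = -276$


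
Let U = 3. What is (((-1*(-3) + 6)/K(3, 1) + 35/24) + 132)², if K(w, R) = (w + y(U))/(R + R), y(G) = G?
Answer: 10725625/576 ≈ 18621.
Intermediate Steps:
K(w, R) = (3 + w)/(2*R) (K(w, R) = (w + 3)/(R + R) = (3 + w)/((2*R)) = (3 + w)*(1/(2*R)) = (3 + w)/(2*R))
(((-1*(-3) + 6)/K(3, 1) + 35/24) + 132)² = (((-1*(-3) + 6)/(((½)*(3 + 3)/1)) + 35/24) + 132)² = (((3 + 6)/(((½)*1*6)) + 35*(1/24)) + 132)² = ((9/3 + 35/24) + 132)² = ((9*(⅓) + 35/24) + 132)² = ((3 + 35/24) + 132)² = (107/24 + 132)² = (3275/24)² = 10725625/576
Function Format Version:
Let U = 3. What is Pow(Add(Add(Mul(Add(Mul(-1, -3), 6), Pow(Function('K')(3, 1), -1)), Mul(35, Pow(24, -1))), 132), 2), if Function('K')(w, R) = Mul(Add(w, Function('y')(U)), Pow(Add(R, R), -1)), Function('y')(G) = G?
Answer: Rational(10725625, 576) ≈ 18621.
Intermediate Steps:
Function('K')(w, R) = Mul(Rational(1, 2), Pow(R, -1), Add(3, w)) (Function('K')(w, R) = Mul(Add(w, 3), Pow(Add(R, R), -1)) = Mul(Add(3, w), Pow(Mul(2, R), -1)) = Mul(Add(3, w), Mul(Rational(1, 2), Pow(R, -1))) = Mul(Rational(1, 2), Pow(R, -1), Add(3, w)))
Pow(Add(Add(Mul(Add(Mul(-1, -3), 6), Pow(Function('K')(3, 1), -1)), Mul(35, Pow(24, -1))), 132), 2) = Pow(Add(Add(Mul(Add(Mul(-1, -3), 6), Pow(Mul(Rational(1, 2), Pow(1, -1), Add(3, 3)), -1)), Mul(35, Pow(24, -1))), 132), 2) = Pow(Add(Add(Mul(Add(3, 6), Pow(Mul(Rational(1, 2), 1, 6), -1)), Mul(35, Rational(1, 24))), 132), 2) = Pow(Add(Add(Mul(9, Pow(3, -1)), Rational(35, 24)), 132), 2) = Pow(Add(Add(Mul(9, Rational(1, 3)), Rational(35, 24)), 132), 2) = Pow(Add(Add(3, Rational(35, 24)), 132), 2) = Pow(Add(Rational(107, 24), 132), 2) = Pow(Rational(3275, 24), 2) = Rational(10725625, 576)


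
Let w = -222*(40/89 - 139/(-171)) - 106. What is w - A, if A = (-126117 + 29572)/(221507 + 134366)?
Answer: -696790701511/1805343729 ≈ -385.96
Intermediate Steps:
w = -1959352/5073 (w = -222*(40*(1/89) - 139*(-1/171)) - 106 = -222*(40/89 + 139/171) - 106 = -222*19211/15219 - 106 = -1421614/5073 - 106 = -1959352/5073 ≈ -386.23)
A = -96545/355873 ≈ -0.27129
w - A = -1959352/5073 - 1*(-96545/355873) = -1959352/5073 + 96545/355873 = -696790701511/1805343729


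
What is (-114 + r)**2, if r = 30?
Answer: 7056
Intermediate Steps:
(-114 + r)**2 = (-114 + 30)**2 = (-84)**2 = 7056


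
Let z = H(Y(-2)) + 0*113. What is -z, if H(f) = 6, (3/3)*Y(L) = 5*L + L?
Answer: -6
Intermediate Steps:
Y(L) = 6*L (Y(L) = 5*L + L = 6*L)
z = 6 (z = 6 + 0*113 = 6 + 0 = 6)
-z = -1*6 = -6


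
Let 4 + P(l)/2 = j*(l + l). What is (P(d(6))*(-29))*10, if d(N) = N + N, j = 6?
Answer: -81200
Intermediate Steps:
d(N) = 2*N
P(l) = -8 + 24*l (P(l) = -8 + 2*(6*(l + l)) = -8 + 2*(6*(2*l)) = -8 + 2*(12*l) = -8 + 24*l)
(P(d(6))*(-29))*10 = ((-8 + 24*(2*6))*(-29))*10 = ((-8 + 24*12)*(-29))*10 = ((-8 + 288)*(-29))*10 = (280*(-29))*10 = -8120*10 = -81200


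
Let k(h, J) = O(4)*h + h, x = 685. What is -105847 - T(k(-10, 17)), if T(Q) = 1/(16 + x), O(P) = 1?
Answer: -74198748/701 ≈ -1.0585e+5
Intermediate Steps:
k(h, J) = 2*h (k(h, J) = 1*h + h = h + h = 2*h)
T(Q) = 1/701 (T(Q) = 1/(16 + 685) = 1/701)
-105847 - T(k(-10, 17)) = -105847 - 1*1/701 = -105847 - 1/701 = -74198748/701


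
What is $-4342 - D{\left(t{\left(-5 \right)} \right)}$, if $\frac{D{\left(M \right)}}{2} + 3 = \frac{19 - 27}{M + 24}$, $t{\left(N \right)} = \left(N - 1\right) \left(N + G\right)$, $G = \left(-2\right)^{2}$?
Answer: $- \frac{65032}{15} \approx -4335.5$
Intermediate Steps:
$G = 4$
$t{\left(N \right)} = \left(-1 + N\right) \left(4 + N\right)$ ($t{\left(N \right)} = \left(N - 1\right) \left(N + 4\right) = \left(-1 + N\right) \left(4 + N\right)$)
$D{\left(M \right)} = -6 - \frac{16}{24 + M}$ ($D{\left(M \right)} = -6 + 2 \frac{19 - 27}{M + 24} = -6 + 2 \left(- \frac{8}{24 + M}\right) = -6 - \frac{16}{24 + M}$)
$-4342 - D{\left(t{\left(-5 \right)} \right)} = -4342 - \frac{2 \left(-80 - 3 \left(-4 + \left(-5\right)^{2} + 3 \left(-5\right)\right)\right)}{24 + \left(-4 + \left(-5\right)^{2} + 3 \left(-5\right)\right)} = -4342 - \frac{2 \left(-80 - 3 \left(-4 + 25 - 15\right)\right)}{24 - -6} = -4342 - \frac{2 \left(-80 - 18\right)}{24 + 6} = -4342 - \frac{2 \left(-80 - 18\right)}{30} = -4342 - 2 \cdot \frac{1}{30} \left(-98\right) = -4342 - - \frac{98}{15} = -4342 + \frac{98}{15} = - \frac{65032}{15}$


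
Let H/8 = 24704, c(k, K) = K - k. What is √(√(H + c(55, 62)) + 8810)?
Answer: √(8810 + √197639) ≈ 96.201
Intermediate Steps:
H = 197632 (H = 8*24704 = 197632)
√(√(H + c(55, 62)) + 8810) = √(√(197632 + (62 - 1*55)) + 8810) = √(√(197632 + (62 - 55)) + 8810) = √(√(197632 + 7) + 8810) = √(√197639 + 8810) = √(8810 + √197639)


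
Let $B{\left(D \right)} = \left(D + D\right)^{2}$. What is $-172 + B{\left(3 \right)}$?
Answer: $-136$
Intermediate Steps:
$B{\left(D \right)} = 4 D^{2}$ ($B{\left(D \right)} = \left(2 D\right)^{2} = 4 D^{2}$)
$-172 + B{\left(3 \right)} = -172 + 4 \cdot 3^{2} = -172 + 4 \cdot 9 = -172 + 36 = -136$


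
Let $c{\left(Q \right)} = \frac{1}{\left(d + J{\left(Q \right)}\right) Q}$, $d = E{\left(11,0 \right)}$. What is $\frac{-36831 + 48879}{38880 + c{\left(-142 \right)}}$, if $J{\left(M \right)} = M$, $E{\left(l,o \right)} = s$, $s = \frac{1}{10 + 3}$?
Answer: $\frac{3156455520}{10186171213} \approx 0.30988$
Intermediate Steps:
$s = \frac{1}{13} \approx 0.076923$
$E{\left(l,o \right)} = \frac{1}{13}$
$d = \frac{1}{13} \approx 0.076923$
$c{\left(Q \right)} = \frac{1}{Q \left(\frac{1}{13} + Q\right)}$ ($c{\left(Q \right)} = \frac{1}{\left(\frac{1}{13} + Q\right) Q} = \frac{1}{Q \left(\frac{1}{13} + Q\right)}$)
$\frac{-36831 + 48879}{38880 + c{\left(-142 \right)}} = \frac{-36831 + 48879}{38880 + \frac{13}{\left(-142\right) \left(1 + 13 \left(-142\right)\right)}} = \frac{12048}{38880 + 13 \left(- \frac{1}{142}\right) \frac{1}{1 - 1846}} = \frac{12048}{38880 + 13 \left(- \frac{1}{142}\right) \frac{1}{-1845}} = \frac{12048}{38880 + 13 \left(- \frac{1}{142}\right) \left(- \frac{1}{1845}\right)} = \frac{12048}{38880 + \frac{13}{261990}} = \frac{12048}{\frac{10186171213}{261990}} = 12048 \cdot \frac{261990}{10186171213} = \frac{3156455520}{10186171213}$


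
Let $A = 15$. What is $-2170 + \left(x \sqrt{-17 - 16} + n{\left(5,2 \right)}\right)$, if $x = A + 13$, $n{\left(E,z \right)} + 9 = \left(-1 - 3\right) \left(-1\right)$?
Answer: $-2175 + 28 i \sqrt{33} \approx -2175.0 + 160.85 i$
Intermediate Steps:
$n{\left(E,z \right)} = -5$ ($n{\left(E,z \right)} = -9 + \left(-1 - 3\right) \left(-1\right) = -9 - -4 = -9 + 4 = -5$)
$x = 28$ ($x = 15 + 13 = 28$)
$-2170 + \left(x \sqrt{-17 - 16} + n{\left(5,2 \right)}\right) = -2170 - \left(5 - 28 \sqrt{-17 - 16}\right) = -2170 - \left(5 - 28 \sqrt{-33}\right) = -2170 - \left(5 - 28 i \sqrt{33}\right) = -2175 + 28 i \sqrt{33}$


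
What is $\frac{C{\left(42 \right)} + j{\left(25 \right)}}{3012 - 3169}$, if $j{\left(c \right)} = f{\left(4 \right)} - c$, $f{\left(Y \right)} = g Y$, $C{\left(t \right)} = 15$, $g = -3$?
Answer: $\frac{22}{157} \approx 0.14013$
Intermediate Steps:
$f{\left(Y \right)} = - 3 Y$
$j{\left(c \right)} = -12 - c$ ($j{\left(c \right)} = \left(-3\right) 4 - c = -12 - c$)
$\frac{C{\left(42 \right)} + j{\left(25 \right)}}{3012 - 3169} = \frac{15 - 37}{3012 - 3169} = \frac{15 - 37}{-157} = \left(15 - 37\right) \left(- \frac{1}{157}\right) = \left(-22\right) \left(- \frac{1}{157}\right) = \frac{22}{157}$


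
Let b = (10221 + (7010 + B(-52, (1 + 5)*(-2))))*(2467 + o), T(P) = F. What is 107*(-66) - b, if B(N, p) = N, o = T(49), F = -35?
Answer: -41786390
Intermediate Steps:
T(P) = -35
o = -35
b = 41779328 (b = (10221 + (7010 - 52))*(2467 - 35) = (10221 + 6958)*2432 = 17179*2432 = 41779328)
107*(-66) - b = 107*(-66) - 1*41779328 = -7062 - 41779328 = -41786390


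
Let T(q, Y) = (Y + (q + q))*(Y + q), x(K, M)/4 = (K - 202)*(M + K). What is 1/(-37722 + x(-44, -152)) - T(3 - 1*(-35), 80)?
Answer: -2855853935/155142 ≈ -18408.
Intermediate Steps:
x(K, M) = 4*(-202 + K)*(K + M) (x(K, M) = 4*((K - 202)*(M + K)) = 4*((-202 + K)*(K + M)) = 4*(-202 + K)*(K + M))
T(q, Y) = (Y + q)*(Y + 2*q) (T(q, Y) = (Y + 2*q)*(Y + q) = (Y + q)*(Y + 2*q))
1/(-37722 + x(-44, -152)) - T(3 - 1*(-35), 80) = 1/(-37722 + (-808*(-44) - 808*(-152) + 4*(-44)² + 4*(-44)*(-152))) - (80² + 2*(3 - 1*(-35))² + 3*80*(3 - 1*(-35))) = 1/(-37722 + (35552 + 122816 + 4*1936 + 26752)) - (6400 + 2*(3 + 35)² + 3*80*(3 + 35)) = 1/(-37722 + (35552 + 122816 + 7744 + 26752)) - (6400 + 2*38² + 3*80*38) = 1/(-37722 + 192864) - (6400 + 2*1444 + 9120) = 1/155142 - (6400 + 2888 + 9120) = 1/155142 - 1*18408 = 1/155142 - 18408 = -2855853935/155142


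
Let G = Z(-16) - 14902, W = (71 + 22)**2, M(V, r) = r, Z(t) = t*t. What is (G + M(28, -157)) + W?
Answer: -6154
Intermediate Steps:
Z(t) = t**2
W = 8649 (W = 93**2 = 8649)
G = -14646 (G = (-16)**2 - 14902 = 256 - 14902 = -14646)
(G + M(28, -157)) + W = (-14646 - 157) + 8649 = -14803 + 8649 = -6154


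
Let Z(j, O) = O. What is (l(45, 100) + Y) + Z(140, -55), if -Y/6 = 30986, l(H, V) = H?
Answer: -185926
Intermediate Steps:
Y = -185916 (Y = -6*30986 = -185916)
(l(45, 100) + Y) + Z(140, -55) = (45 - 185916) - 55 = -185871 - 55 = -185926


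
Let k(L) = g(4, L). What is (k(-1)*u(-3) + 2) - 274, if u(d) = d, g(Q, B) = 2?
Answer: -278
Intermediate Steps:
k(L) = 2
(k(-1)*u(-3) + 2) - 274 = (2*(-3) + 2) - 274 = (-6 + 2) - 274 = -4 - 274 = -278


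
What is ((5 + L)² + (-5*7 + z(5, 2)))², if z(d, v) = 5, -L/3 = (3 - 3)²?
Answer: 25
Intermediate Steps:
L = 0 (L = -3*(3 - 3)² = -3*0² = -3*0 = 0)
((5 + L)² + (-5*7 + z(5, 2)))² = ((5 + 0)² + (-5*7 + 5))² = (5² + (-35 + 5))² = (25 - 30)² = (-5)² = 25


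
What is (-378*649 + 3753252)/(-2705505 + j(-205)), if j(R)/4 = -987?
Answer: -1169310/903151 ≈ -1.2947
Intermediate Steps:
j(R) = -3948 (j(R) = 4*(-987) = -3948)
(-378*649 + 3753252)/(-2705505 + j(-205)) = (-378*649 + 3753252)/(-2705505 - 3948) = (-245322 + 3753252)/(-2709453) = 3507930*(-1/2709453) = -1169310/903151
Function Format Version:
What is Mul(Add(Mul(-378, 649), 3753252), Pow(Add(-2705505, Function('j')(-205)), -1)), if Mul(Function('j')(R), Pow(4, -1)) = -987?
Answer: Rational(-1169310, 903151) ≈ -1.2947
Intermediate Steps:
Function('j')(R) = -3948 (Function('j')(R) = Mul(4, -987) = -3948)
Mul(Add(Mul(-378, 649), 3753252), Pow(Add(-2705505, Function('j')(-205)), -1)) = Mul(Add(Mul(-378, 649), 3753252), Pow(Add(-2705505, -3948), -1)) = Mul(Add(-245322, 3753252), Pow(-2709453, -1)) = Mul(3507930, Rational(-1, 2709453)) = Rational(-1169310, 903151)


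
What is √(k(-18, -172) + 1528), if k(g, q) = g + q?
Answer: √1338 ≈ 36.579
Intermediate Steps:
√(k(-18, -172) + 1528) = √((-18 - 172) + 1528) = √(-190 + 1528) = √1338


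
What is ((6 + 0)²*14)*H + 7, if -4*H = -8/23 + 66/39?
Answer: -48559/299 ≈ -162.40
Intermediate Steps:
H = -201/598 (H = -(-8/23 + 66/39)/4 = -(-8*1/23 + 66*(1/39))/4 = -(-8/23 + 22/13)/4 = -¼*402/299 = -201/598 ≈ -0.33612)
((6 + 0)²*14)*H + 7 = ((6 + 0)²*14)*(-201/598) + 7 = (6²*14)*(-201/598) + 7 = (36*14)*(-201/598) + 7 = 504*(-201/598) + 7 = -50652/299 + 7 = -48559/299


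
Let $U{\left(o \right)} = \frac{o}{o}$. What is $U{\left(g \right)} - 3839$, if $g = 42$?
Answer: $-3838$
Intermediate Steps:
$U{\left(o \right)} = 1$
$U{\left(g \right)} - 3839 = 1 - 3839 = -3838$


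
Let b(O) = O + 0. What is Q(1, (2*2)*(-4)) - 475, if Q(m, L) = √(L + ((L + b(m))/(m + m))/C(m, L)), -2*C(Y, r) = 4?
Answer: -475 + 7*I/2 ≈ -475.0 + 3.5*I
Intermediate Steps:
b(O) = O
C(Y, r) = -2 (C(Y, r) = -½*4 = -2)
Q(m, L) = √(L - (L + m)/(4*m)) (Q(m, L) = √(L + ((L + m)/(m + m))/(-2)) = √(L + ((L + m)/((2*m)))*(-½)) = √(L + ((L + m)*(1/(2*m)))*(-½)) = √(L + ((L + m)/(2*m))*(-½)) = √(L - (L + m)/(4*m)))
Q(1, (2*2)*(-4)) - 475 = √(-1 + 4*((2*2)*(-4)) - 1*(2*2)*(-4)/1)/2 - 475 = √(-1 + 4*(4*(-4)) - 1*4*(-4)*1)/2 - 475 = √(-1 + 4*(-16) - 1*(-16)*1)/2 - 475 = √(-1 - 64 + 16)/2 - 475 = √(-49)/2 - 475 = (7*I)/2 - 475 = 7*I/2 - 475 = -475 + 7*I/2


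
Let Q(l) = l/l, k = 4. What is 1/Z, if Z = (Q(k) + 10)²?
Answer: 1/121 ≈ 0.0082645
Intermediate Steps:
Q(l) = 1
Z = 121 (Z = (1 + 10)² = 11² = 121)
1/Z = 1/121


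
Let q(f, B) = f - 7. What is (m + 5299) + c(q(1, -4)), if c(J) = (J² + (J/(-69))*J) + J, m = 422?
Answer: 132261/23 ≈ 5750.5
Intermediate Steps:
q(f, B) = -7 + f
c(J) = J + 68*J²/69 (c(J) = (J² + (J*(-1/69))*J) + J = (J² + (-J/69)*J) + J = (J² - J²/69) + J = 68*J²/69 + J = J + 68*J²/69)
(m + 5299) + c(q(1, -4)) = (422 + 5299) + (-7 + 1)*(69 + 68*(-7 + 1))/69 = 5721 + (1/69)*(-6)*(69 + 68*(-6)) = 5721 + (1/69)*(-6)*(69 - 408) = 5721 + (1/69)*(-6)*(-339) = 5721 + 678/23 = 132261/23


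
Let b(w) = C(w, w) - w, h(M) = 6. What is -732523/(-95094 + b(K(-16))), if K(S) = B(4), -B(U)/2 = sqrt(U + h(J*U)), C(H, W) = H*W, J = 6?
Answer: 34814620621/4517631438 + 732523*sqrt(10)/4517631438 ≈ 7.7069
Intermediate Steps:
B(U) = -2*sqrt(6 + U) (B(U) = -2*sqrt(U + 6) = -2*sqrt(6 + U))
K(S) = -2*sqrt(10) (K(S) = -2*sqrt(6 + 4) = -2*sqrt(10))
b(w) = w**2 - w (b(w) = w*w - w = w**2 - w)
-732523/(-95094 + b(K(-16))) = -732523/(-95094 + (-2*sqrt(10))*(-1 - 2*sqrt(10))) = -732523/(-95094 - 2*sqrt(10)*(-1 - 2*sqrt(10)))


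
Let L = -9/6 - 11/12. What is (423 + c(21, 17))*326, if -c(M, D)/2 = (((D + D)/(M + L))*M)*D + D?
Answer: -66688190/223 ≈ -2.9905e+5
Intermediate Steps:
L = -29/12 (L = -9*⅙ - 11*1/12 = -3/2 - 11/12 = -29/12 ≈ -2.4167)
c(M, D) = -2*D - 4*M*D²/(-29/12 + M) (c(M, D) = -2*((((D + D)/(M - 29/12))*M)*D + D) = -2*((((2*D)/(-29/12 + M))*M)*D + D) = -2*(((2*D/(-29/12 + M))*M)*D + D) = -2*((2*D*M/(-29/12 + M))*D + D) = -2*(2*M*D²/(-29/12 + M) + D) = -2*(D + 2*M*D²/(-29/12 + M)) = -2*D - 4*M*D²/(-29/12 + M))
(423 + c(21, 17))*326 = (423 + 2*17*(29 - 12*21 - 24*17*21)/(-29 + 12*21))*326 = (423 + 2*17*(29 - 252 - 8568)/(-29 + 252))*326 = (423 + 2*17*(-8791)/223)*326 = (423 + 2*17*(1/223)*(-8791))*326 = (423 - 298894/223)*326 = -204565/223*326 = -66688190/223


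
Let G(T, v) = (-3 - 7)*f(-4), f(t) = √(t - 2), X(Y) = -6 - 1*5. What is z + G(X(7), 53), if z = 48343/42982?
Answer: 48343/42982 - 10*I*√6 ≈ 1.1247 - 24.495*I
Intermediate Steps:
X(Y) = -11 (X(Y) = -6 - 5 = -11)
f(t) = √(-2 + t)
G(T, v) = -10*I*√6 (G(T, v) = (-3 - 7)*√(-2 - 4) = -10*I*√6)
z = 48343/42982 (z = 48343*(1/42982) = 48343/42982 ≈ 1.1247)
z + G(X(7), 53) = 48343/42982 - 10*I*√6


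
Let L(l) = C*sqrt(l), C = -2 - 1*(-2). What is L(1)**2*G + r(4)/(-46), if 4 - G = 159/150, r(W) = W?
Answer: -2/23 ≈ -0.086957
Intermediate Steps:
C = 0 (C = -2 + 2 = 0)
L(l) = 0 (L(l) = 0*sqrt(l) = 0)
G = 147/50 (G = 4 - 159/150 = 4 - 1*53/50 = 4 - 53/50 = 147/50 ≈ 2.9400)
L(1)**2*G + r(4)/(-46) = 0**2*(147/50) + 4/(-46) = 0*(147/50) + 4*(-1/46) = 0 - 2/23 = -2/23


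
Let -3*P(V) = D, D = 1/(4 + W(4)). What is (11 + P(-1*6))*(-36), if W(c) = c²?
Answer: -1977/5 ≈ -395.40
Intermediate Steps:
D = 1/20 (D = 1/(4 + 4²) = 1/(4 + 16) = 1/20 ≈ 0.050000)
P(V) = -1/60 (P(V) = -⅓*1/20 = -1/60)
(11 + P(-1*6))*(-36) = (11 - 1/60)*(-36) = (659/60)*(-36) = -1977/5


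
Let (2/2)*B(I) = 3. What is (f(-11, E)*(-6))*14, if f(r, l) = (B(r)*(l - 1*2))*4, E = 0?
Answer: 2016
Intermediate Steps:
B(I) = 3
f(r, l) = -24 + 12*l (f(r, l) = (3*(l - 1*2))*4 = (3*(l - 2))*4 = (3*(-2 + l))*4 = (-6 + 3*l)*4 = -24 + 12*l)
(f(-11, E)*(-6))*14 = ((-24 + 12*0)*(-6))*14 = ((-24 + 0)*(-6))*14 = -24*(-6)*14 = 144*14 = 2016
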